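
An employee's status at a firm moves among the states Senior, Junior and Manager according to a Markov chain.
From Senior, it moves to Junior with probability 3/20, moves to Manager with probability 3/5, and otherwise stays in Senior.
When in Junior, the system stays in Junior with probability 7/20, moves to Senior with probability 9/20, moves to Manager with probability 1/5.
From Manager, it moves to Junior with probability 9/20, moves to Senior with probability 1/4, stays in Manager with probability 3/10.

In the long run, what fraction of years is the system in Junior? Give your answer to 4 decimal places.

Let the stationary distribution be π with π = πP and π_1 + π_2 + π_3 = 1.
π_1 = 0.25·π_1 + 0.45·π_2 + 0.25·π_3
π_2 = 0.15·π_1 + 0.35·π_2 + 0.45·π_3
Solving with the normalization constraint gives π = (0.3147, 0.3233, 0.3621).
So the stationary probability of Junior is 0.3233.

0.3233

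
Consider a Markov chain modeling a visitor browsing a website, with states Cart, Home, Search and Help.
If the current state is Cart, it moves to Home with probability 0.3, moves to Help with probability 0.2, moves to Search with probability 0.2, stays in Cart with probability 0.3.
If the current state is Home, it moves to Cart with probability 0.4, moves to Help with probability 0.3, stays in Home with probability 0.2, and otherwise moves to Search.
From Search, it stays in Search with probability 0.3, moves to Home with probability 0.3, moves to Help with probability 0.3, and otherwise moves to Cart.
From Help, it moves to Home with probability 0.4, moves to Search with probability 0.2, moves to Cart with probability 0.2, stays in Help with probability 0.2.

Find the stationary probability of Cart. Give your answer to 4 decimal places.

Let the stationary distribution be π with π = πP and π_1 + π_2 + π_3 + π_4 = 1.
π_1 = 0.3·π_1 + 0.4·π_2 + 0.1·π_3 + 0.2·π_4
π_2 = 0.3·π_1 + 0.2·π_2 + 0.3·π_3 + 0.4·π_4
π_3 = 0.2·π_1 + 0.1·π_2 + 0.3·π_3 + 0.2·π_4
Solving with the normalization constraint gives π = (0.2668, 0.2953, 0.1894, 0.2485).
So the stationary probability of Cart is 0.2668.

0.2668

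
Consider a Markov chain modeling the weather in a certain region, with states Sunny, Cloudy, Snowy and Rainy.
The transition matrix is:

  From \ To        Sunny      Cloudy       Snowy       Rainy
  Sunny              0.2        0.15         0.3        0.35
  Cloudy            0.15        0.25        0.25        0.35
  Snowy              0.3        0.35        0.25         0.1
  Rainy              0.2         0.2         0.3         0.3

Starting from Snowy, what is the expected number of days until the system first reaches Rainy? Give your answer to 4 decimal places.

Let t(s) be the expected number of days to first reach Rainy from state s, with t(Rainy) = 0. Conditioning on the first day:
t(Sunny) = 1 + 0.2·t(Sunny) + 0.15·t(Cloudy) + 0.3·t(Snowy)
t(Cloudy) = 1 + 0.15·t(Sunny) + 0.25·t(Cloudy) + 0.25·t(Snowy)
t(Snowy) = 1 + 0.3·t(Sunny) + 0.35·t(Cloudy) + 0.25·t(Snowy)
Solving: t(Sunny) = 3.5551, t(Cloudy) = 3.5086, t(Snowy) = 4.3927.
Expected days from Snowy to Rainy: 4.3927.

4.3927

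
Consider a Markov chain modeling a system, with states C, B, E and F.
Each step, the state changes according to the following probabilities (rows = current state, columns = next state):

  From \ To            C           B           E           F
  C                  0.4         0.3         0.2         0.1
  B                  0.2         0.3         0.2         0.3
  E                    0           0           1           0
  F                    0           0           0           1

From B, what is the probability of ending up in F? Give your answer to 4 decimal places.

0.5556

Let h(s) be the probability of absorption at F starting from transient state s. Then h(F) = 1 and h(E) = 0. By first-step analysis:
h(C) = 0.4·h(C) + 0.3·h(B) + 0.2·0 + 0.1·1
h(B) = 0.2·h(C) + 0.3·h(B) + 0.2·0 + 0.3·1
Solving: h(C) = 0.4444, h(B) = 0.5556.
Starting from B, the probability is 0.5556.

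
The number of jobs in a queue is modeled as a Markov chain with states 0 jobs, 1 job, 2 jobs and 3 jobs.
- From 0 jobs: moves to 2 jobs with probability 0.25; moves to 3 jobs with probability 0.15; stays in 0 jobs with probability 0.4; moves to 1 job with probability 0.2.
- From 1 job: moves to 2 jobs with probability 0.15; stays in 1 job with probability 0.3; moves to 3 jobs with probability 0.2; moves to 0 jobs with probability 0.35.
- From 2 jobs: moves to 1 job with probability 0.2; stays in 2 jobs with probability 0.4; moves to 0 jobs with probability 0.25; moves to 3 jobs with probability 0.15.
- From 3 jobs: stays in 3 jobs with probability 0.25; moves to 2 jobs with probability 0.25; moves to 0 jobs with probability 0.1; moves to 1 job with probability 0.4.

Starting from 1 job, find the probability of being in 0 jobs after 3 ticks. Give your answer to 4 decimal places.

0.2946

Propagate the distribution vector 3 ticks from 1 job.
After 0 ticks: (0.0000, 1.0000, 0.0000, 0.0000)
After 1 tick: (0.3500, 0.3000, 0.1500, 0.2000)
After 2 ticks: (0.3025, 0.2700, 0.2425, 0.1850)
After 3 ticks: (0.2946, 0.2640, 0.2594, 0.1820)
P(in 0 jobs after 3 ticks) = 0.2946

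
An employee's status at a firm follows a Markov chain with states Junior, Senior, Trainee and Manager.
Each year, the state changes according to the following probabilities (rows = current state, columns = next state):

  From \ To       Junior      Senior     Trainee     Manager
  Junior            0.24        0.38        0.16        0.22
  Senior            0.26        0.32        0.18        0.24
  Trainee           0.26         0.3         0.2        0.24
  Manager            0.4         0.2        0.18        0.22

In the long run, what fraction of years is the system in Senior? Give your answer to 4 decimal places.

Let the stationary distribution be π with π = πP and π_1 + π_2 + π_3 + π_4 = 1.
π_1 = 0.24·π_1 + 0.26·π_2 + 0.26·π_3 + 0.4·π_4
π_2 = 0.38·π_1 + 0.32·π_2 + 0.3·π_3 + 0.2·π_4
π_3 = 0.16·π_1 + 0.18·π_2 + 0.2·π_3 + 0.18·π_4
Solving with the normalization constraint gives π = (0.2864, 0.3061, 0.1778, 0.2297).
So the stationary probability of Senior is 0.3061.

0.3061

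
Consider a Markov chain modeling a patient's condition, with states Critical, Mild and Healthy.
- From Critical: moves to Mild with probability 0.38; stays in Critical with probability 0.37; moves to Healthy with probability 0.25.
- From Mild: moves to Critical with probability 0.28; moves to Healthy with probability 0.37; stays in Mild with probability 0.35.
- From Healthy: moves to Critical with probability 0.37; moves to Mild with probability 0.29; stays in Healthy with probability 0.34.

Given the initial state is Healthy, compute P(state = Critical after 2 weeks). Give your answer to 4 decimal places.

0.3439

Sum over the intermediate state after 1 week:
P = P(Healthy→Critical)·P(Critical→Critical) + P(Healthy→Mild)·P(Mild→Critical) + P(Healthy→Healthy)·P(Healthy→Critical)
  = 0.37×0.37 + 0.29×0.28 + 0.34×0.37
  = 0.1369 + 0.0812 + 0.1258 = 0.3439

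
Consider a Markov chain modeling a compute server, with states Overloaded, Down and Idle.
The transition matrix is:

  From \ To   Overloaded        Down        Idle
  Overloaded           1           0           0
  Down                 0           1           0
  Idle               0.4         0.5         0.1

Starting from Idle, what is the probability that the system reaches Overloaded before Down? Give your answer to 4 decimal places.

0.4444

Let h(s) be the probability of absorption at Overloaded starting from transient state s. Then h(Overloaded) = 1 and h(Down) = 0. By first-step analysis:
h(Idle) = 0.4·1 + 0.5·0 + 0.1·h(Idle)
Solving: h(Idle) = 0.4444.
Starting from Idle, the probability is 0.4444.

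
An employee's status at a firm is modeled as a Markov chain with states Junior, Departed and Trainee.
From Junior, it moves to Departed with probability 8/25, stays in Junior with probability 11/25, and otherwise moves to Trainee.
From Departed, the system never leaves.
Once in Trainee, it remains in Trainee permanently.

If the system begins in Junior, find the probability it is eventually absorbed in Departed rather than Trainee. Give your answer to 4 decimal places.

0.5714

Let h(s) be the probability of absorption at Departed starting from transient state s. Then h(Departed) = 1 and h(Trainee) = 0. By first-step analysis:
h(Junior) = 0.44·h(Junior) + 0.32·1 + 0.24·0
Solving: h(Junior) = 0.5714.
Starting from Junior, the probability is 0.5714.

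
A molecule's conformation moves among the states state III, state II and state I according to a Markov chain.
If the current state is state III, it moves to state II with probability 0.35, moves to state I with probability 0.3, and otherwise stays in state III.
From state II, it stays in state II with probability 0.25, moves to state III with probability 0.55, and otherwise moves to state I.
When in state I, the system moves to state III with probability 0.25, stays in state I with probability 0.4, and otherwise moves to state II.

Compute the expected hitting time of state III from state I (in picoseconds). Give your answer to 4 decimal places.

Let t(s) be the expected number of picoseconds to first reach state III from state s, with t(state III) = 0. Conditioning on the first picosecond:
t(state II) = 1 + 0.25·t(state II) + 0.2·t(state I)
t(state I) = 1 + 0.35·t(state II) + 0.4·t(state I)
Solving: t(state II) = 2.1053, t(state I) = 2.8947.
Expected picoseconds from state I to state III: 2.8947.

2.8947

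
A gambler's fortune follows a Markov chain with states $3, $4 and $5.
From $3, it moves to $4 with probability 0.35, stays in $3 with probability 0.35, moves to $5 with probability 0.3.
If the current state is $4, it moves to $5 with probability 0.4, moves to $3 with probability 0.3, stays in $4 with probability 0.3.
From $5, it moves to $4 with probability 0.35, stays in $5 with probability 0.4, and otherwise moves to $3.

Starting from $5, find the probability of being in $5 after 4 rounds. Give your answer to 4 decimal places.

0.3704

Propagate the distribution vector 4 rounds from $5.
After 0 rounds: (0.0000, 0.0000, 1.0000)
After 1 round: (0.2500, 0.3500, 0.4000)
After 2 rounds: (0.2925, 0.3325, 0.3750)
After 3 rounds: (0.2959, 0.3334, 0.3708)
After 4 rounds: (0.2963, 0.3333, 0.3704)
P(in $5 after 4 rounds) = 0.3704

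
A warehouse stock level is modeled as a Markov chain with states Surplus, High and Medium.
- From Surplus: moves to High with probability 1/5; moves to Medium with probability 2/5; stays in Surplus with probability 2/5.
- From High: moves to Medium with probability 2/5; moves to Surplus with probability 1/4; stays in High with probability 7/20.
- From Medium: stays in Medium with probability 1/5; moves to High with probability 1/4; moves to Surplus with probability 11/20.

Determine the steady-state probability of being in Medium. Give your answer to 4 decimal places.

Let the stationary distribution be π with π = πP and π_1 + π_2 + π_3 = 1.
π_1 = 0.4·π_1 + 0.25·π_2 + 0.55·π_3
π_2 = 0.2·π_1 + 0.35·π_2 + 0.25·π_3
Solving with the normalization constraint gives π = (0.4118, 0.2549, 0.3333).
So the stationary probability of Medium is 0.3333.

0.3333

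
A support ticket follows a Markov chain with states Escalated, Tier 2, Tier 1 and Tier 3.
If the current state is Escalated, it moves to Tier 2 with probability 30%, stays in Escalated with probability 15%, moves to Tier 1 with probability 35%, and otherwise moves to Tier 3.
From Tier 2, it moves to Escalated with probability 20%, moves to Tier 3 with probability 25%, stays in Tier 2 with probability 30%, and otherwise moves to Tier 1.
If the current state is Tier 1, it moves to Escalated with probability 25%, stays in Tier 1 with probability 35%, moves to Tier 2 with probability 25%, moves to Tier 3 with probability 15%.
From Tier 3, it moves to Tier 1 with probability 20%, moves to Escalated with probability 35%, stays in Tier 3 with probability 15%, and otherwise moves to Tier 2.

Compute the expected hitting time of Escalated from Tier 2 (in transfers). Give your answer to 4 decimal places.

4.1020

Let t(s) be the expected number of transfers to first reach Escalated from state s, with t(Escalated) = 0. Conditioning on the first transfer:
t(Tier 2) = 1 + 0.3·t(Tier 2) + 0.25·t(Tier 1) + 0.25·t(Tier 3)
t(Tier 1) = 1 + 0.25·t(Tier 2) + 0.35·t(Tier 1) + 0.15·t(Tier 3)
t(Tier 3) = 1 + 0.3·t(Tier 2) + 0.2·t(Tier 1) + 0.15·t(Tier 3)
Solving: t(Tier 2) = 4.1020, t(Tier 1) = 3.9355, t(Tier 3) = 3.5502.
Expected transfers from Tier 2 to Escalated: 4.1020.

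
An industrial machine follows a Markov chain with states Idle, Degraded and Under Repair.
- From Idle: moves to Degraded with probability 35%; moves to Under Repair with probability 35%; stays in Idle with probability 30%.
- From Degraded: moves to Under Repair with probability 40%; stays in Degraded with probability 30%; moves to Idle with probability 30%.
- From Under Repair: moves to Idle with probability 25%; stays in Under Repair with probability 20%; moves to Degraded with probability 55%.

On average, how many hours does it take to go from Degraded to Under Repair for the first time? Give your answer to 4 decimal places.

2.5974

Let t(s) be the expected number of hours to first reach Under Repair from state s, with t(Under Repair) = 0. Conditioning on the first hour:
t(Idle) = 1 + 0.3·t(Idle) + 0.35·t(Degraded)
t(Degraded) = 1 + 0.3·t(Idle) + 0.3·t(Degraded)
Solving: t(Idle) = 2.7273, t(Degraded) = 2.5974.
Expected hours from Degraded to Under Repair: 2.5974.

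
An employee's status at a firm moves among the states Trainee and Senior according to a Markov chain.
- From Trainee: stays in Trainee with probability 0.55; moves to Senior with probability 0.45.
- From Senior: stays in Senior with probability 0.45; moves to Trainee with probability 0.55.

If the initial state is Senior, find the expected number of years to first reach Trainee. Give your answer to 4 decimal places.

Let t(s) be the expected number of years to first reach Trainee from state s, with t(Trainee) = 0. Conditioning on the first year:
t(Senior) = 1 + 0.45·t(Senior)
Solving: t(Senior) = 1.8182.
Expected years from Senior to Trainee: 1.8182.

1.8182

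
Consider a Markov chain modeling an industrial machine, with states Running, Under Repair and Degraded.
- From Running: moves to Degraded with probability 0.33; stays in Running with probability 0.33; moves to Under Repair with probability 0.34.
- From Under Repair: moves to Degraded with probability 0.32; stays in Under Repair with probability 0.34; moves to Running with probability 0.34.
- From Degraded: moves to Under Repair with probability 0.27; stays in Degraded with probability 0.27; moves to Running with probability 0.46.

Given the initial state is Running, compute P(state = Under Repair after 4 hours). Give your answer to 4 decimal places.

0.3184

Propagate the distribution vector 4 hours from Running.
After 0 hours: (1.0000, 0.0000, 0.0000)
After 1 hour: (0.3300, 0.3400, 0.3300)
After 2 hours: (0.3763, 0.3169, 0.3068)
After 3 hours: (0.3731, 0.3185, 0.3084)
After 4 hours: (0.3733, 0.3184, 0.3083)
P(in Under Repair after 4 hours) = 0.3184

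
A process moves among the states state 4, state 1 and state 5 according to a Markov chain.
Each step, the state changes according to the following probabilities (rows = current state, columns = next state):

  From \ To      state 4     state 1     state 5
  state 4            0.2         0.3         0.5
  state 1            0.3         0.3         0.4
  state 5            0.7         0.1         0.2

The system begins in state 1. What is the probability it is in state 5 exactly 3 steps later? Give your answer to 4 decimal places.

0.3730

Propagate the distribution vector 3 steps from state 1.
After 0 steps: (0.0000, 1.0000, 0.0000)
After 1 step: (0.3000, 0.3000, 0.4000)
After 2 steps: (0.4300, 0.2200, 0.3500)
After 3 steps: (0.3970, 0.2300, 0.3730)
P(in state 5 after 3 steps) = 0.3730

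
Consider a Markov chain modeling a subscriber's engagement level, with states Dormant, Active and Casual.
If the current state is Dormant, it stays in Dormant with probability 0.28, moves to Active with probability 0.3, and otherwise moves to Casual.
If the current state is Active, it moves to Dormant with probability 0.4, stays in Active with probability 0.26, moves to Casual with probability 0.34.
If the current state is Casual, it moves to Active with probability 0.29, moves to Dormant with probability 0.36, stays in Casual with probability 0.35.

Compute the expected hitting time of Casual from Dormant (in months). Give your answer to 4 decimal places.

2.5194

Let t(s) be the expected number of months to first reach Casual from state s, with t(Casual) = 0. Conditioning on the first month:
t(Dormant) = 1 + 0.28·t(Dormant) + 0.3·t(Active)
t(Active) = 1 + 0.4·t(Dormant) + 0.26·t(Active)
Solving: t(Dormant) = 2.5194, t(Active) = 2.7132.
Expected months from Dormant to Casual: 2.5194.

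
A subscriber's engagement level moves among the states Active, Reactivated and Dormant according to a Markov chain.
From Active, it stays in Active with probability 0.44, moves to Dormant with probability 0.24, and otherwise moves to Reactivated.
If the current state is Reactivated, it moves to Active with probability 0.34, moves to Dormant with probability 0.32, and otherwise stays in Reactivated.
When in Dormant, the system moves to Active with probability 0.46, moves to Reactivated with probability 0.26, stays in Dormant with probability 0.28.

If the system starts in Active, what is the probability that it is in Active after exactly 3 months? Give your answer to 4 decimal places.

Propagate the distribution vector 3 months from Active.
After 0 months: (1.0000, 0.0000, 0.0000)
After 1 month: (0.4400, 0.3200, 0.2400)
After 2 months: (0.4128, 0.3120, 0.2752)
After 3 months: (0.4143, 0.3097, 0.2760)
P(in Active after 3 months) = 0.4143

0.4143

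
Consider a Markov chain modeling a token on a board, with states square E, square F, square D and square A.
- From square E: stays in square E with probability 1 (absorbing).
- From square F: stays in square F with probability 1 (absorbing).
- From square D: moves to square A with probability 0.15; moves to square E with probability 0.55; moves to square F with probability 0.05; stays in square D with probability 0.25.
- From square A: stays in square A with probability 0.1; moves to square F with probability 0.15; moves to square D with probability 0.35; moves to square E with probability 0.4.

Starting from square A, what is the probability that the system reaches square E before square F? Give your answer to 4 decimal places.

Let h(s) be the probability of absorption at square E starting from transient state s. Then h(square E) = 1 and h(square F) = 0. By first-step analysis:
h(square D) = 0.55·1 + 0.05·0 + 0.25·h(square D) + 0.15·h(square A)
h(square A) = 0.4·1 + 0.15·0 + 0.35·h(square D) + 0.1·h(square A)
Solving: h(square D) = 0.8916, h(square A) = 0.7912.
Starting from square A, the probability is 0.7912.

0.7912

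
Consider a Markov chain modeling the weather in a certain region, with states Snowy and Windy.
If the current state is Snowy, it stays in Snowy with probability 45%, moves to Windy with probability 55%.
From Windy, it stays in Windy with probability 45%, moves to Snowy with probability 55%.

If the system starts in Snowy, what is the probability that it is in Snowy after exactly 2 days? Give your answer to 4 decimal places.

0.5050

Sum over the intermediate state after 1 day:
P = P(Snowy→Snowy)·P(Snowy→Snowy) + P(Snowy→Windy)·P(Windy→Snowy)
  = 0.45×0.45 + 0.55×0.55
  = 0.2025 + 0.3025 = 0.5050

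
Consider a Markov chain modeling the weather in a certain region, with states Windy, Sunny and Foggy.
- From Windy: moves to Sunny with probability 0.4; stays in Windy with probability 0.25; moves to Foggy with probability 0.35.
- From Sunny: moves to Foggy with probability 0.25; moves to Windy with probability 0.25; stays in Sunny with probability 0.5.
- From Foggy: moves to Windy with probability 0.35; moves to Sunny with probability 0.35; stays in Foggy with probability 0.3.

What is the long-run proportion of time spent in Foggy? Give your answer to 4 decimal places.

0.2926

Let the stationary distribution be π with π = πP and π_1 + π_2 + π_3 = 1.
π_1 = 0.25·π_1 + 0.25·π_2 + 0.35·π_3
π_2 = 0.4·π_1 + 0.5·π_2 + 0.35·π_3
Solving with the normalization constraint gives π = (0.2793, 0.4282, 0.2926).
So the stationary probability of Foggy is 0.2926.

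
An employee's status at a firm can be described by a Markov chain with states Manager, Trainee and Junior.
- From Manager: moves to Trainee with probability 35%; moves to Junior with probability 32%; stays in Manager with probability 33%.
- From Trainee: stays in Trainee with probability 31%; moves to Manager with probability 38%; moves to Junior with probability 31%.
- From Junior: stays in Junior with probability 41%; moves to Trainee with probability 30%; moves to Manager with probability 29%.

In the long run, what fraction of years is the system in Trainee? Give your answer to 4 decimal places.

Let the stationary distribution be π with π = πP and π_1 + π_2 + π_3 = 1.
π_1 = 0.33·π_1 + 0.38·π_2 + 0.29·π_3
π_2 = 0.35·π_1 + 0.31·π_2 + 0.3·π_3
Solving with the normalization constraint gives π = (0.3321, 0.3198, 0.3481).
So the stationary probability of Trainee is 0.3198.

0.3198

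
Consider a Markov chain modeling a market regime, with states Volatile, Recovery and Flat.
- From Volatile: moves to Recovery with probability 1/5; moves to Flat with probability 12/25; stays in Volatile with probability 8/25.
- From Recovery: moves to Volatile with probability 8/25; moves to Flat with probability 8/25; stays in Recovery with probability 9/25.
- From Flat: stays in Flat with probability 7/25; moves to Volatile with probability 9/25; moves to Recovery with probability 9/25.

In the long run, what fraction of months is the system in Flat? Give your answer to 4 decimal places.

Let the stationary distribution be π with π = πP and π_1 + π_2 + π_3 = 1.
π_1 = 0.32·π_1 + 0.32·π_2 + 0.36·π_3
π_2 = 0.2·π_1 + 0.36·π_2 + 0.36·π_3
Solving with the normalization constraint gives π = (0.3344, 0.3065, 0.3591).
So the stationary probability of Flat is 0.3591.

0.3591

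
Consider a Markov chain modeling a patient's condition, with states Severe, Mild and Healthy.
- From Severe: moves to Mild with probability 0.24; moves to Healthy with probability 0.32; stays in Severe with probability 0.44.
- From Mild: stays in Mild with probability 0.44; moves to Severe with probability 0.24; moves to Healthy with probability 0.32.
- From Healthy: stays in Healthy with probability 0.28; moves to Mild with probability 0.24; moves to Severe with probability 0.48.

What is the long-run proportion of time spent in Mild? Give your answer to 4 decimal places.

Let the stationary distribution be π with π = πP and π_1 + π_2 + π_3 = 1.
π_1 = 0.44·π_1 + 0.24·π_2 + 0.48·π_3
π_2 = 0.24·π_1 + 0.44·π_2 + 0.24·π_3
Solving with the normalization constraint gives π = (0.3923, 0.3000, 0.3077).
So the stationary probability of Mild is 0.3000.

0.3000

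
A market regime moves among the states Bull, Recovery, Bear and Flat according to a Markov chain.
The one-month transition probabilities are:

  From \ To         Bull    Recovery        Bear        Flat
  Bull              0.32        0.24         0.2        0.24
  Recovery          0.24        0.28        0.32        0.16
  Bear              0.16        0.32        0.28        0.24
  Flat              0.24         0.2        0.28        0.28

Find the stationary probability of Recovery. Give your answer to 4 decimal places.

0.2631

Let the stationary distribution be π with π = πP and π_1 + π_2 + π_3 + π_4 = 1.
π_1 = 0.32·π_1 + 0.24·π_2 + 0.16·π_3 + 0.24·π_4
π_2 = 0.24·π_1 + 0.28·π_2 + 0.32·π_3 + 0.2·π_4
π_3 = 0.2·π_1 + 0.32·π_2 + 0.28·π_3 + 0.28·π_4
Solving with the normalization constraint gives π = (0.2373, 0.2631, 0.2715, 0.2281).
So the stationary probability of Recovery is 0.2631.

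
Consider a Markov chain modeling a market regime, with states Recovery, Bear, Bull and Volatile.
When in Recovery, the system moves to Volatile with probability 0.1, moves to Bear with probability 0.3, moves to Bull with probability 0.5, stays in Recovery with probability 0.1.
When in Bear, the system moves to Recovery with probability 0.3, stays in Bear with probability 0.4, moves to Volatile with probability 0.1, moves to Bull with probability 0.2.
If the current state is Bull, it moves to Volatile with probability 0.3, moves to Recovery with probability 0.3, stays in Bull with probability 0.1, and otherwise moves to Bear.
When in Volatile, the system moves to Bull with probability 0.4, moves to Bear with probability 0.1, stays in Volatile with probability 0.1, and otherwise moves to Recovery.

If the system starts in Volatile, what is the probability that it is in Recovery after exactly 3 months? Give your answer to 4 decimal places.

Propagate the distribution vector 3 months from Volatile.
After 0 months: (0.0000, 0.0000, 0.0000, 1.0000)
After 1 month: (0.4000, 0.1000, 0.4000, 0.1000)
After 2 months: (0.2300, 0.2900, 0.3000, 0.1800)
After 3 months: (0.2720, 0.2930, 0.2750, 0.1600)
P(in Recovery after 3 months) = 0.2720

0.2720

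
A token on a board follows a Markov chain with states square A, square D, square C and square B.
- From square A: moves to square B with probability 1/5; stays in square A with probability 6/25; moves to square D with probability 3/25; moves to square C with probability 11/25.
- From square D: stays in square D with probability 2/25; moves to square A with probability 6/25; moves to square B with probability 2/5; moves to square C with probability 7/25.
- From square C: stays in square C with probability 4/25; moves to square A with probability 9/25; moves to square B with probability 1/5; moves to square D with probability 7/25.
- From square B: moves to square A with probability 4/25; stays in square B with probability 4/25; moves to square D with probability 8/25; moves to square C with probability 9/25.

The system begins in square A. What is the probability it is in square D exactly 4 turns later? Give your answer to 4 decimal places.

0.2086

Propagate the distribution vector 4 turns from square A.
After 0 turns: (1.0000, 0.0000, 0.0000, 0.0000)
After 1 turn: (0.2400, 0.1200, 0.4400, 0.2000)
After 2 turns: (0.2768, 0.2256, 0.2816, 0.2160)
After 3 turns: (0.2565, 0.1992, 0.3078, 0.2365)
After 4 turns: (0.2580, 0.2086, 0.3030, 0.2304)
P(in square D after 4 turns) = 0.2086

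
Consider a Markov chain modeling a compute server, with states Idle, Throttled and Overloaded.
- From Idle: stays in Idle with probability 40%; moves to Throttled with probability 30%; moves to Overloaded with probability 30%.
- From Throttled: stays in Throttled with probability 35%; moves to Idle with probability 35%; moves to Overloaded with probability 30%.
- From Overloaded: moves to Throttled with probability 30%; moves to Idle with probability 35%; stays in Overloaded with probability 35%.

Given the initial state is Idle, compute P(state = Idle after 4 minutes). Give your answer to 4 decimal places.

Propagate the distribution vector 4 minutes from Idle.
After 0 minutes: (1.0000, 0.0000, 0.0000)
After 1 minute: (0.4000, 0.3000, 0.3000)
After 2 minutes: (0.3700, 0.3150, 0.3150)
After 3 minutes: (0.3685, 0.3158, 0.3158)
After 4 minutes: (0.3684, 0.3158, 0.3158)
P(in Idle after 4 minutes) = 0.3684

0.3684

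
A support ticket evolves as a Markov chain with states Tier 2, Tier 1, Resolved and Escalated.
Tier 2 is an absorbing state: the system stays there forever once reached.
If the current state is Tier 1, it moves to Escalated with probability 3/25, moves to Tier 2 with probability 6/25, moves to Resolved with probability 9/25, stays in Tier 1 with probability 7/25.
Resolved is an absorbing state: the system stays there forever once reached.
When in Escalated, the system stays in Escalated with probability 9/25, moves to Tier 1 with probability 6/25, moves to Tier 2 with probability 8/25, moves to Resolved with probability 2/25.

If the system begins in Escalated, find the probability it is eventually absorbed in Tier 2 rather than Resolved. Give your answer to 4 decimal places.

Let h(s) be the probability of absorption at Tier 2 starting from transient state s. Then h(Tier 2) = 1 and h(Resolved) = 0. By first-step analysis:
h(Tier 1) = 0.24·1 + 0.28·h(Tier 1) + 0.36·0 + 0.12·h(Escalated)
h(Escalated) = 0.32·1 + 0.24·h(Tier 1) + 0.08·0 + 0.36·h(Escalated)
Solving: h(Tier 1) = 0.4444, h(Escalated) = 0.6667.
Starting from Escalated, the probability is 0.6667.

0.6667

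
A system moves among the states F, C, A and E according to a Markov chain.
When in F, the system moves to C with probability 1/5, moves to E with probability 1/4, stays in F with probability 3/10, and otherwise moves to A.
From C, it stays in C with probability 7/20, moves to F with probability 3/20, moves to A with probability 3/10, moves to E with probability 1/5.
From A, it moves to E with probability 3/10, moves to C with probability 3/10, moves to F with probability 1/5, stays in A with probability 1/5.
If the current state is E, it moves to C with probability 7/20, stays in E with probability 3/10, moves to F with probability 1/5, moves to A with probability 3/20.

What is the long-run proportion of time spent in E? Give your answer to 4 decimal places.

0.2590

Let the stationary distribution be π with π = πP and π_1 + π_2 + π_3 + π_4 = 1.
π_1 = 0.3·π_1 + 0.15·π_2 + 0.2·π_3 + 0.2·π_4
π_2 = 0.2·π_1 + 0.35·π_2 + 0.3·π_3 + 0.35·π_4
π_3 = 0.25·π_1 + 0.3·π_2 + 0.2·π_3 + 0.15·π_4
Solving with the normalization constraint gives π = (0.2051, 0.3078, 0.2281, 0.2590).
So the stationary probability of E is 0.2590.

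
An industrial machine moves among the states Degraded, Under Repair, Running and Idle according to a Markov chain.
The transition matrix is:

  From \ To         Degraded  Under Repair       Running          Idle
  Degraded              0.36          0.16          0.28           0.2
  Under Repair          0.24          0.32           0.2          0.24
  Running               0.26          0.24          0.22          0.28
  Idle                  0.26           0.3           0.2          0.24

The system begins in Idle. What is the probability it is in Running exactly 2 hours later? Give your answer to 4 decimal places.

Propagate the distribution vector 2 hours from Idle.
After 0 hours: (0.0000, 0.0000, 0.0000, 1.0000)
After 1 hour: (0.2600, 0.3000, 0.2000, 0.2400)
After 2 hours: (0.2800, 0.2576, 0.2248, 0.2376)
P(in Running after 2 hours) = 0.2248

0.2248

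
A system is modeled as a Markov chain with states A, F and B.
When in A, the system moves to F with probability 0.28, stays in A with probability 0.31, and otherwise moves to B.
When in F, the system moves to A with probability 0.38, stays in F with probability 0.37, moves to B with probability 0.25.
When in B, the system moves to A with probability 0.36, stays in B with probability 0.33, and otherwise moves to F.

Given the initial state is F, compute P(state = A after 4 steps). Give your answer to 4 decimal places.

Propagate the distribution vector 4 steps from F.
After 0 steps: (0.0000, 1.0000, 0.0000)
After 1 step: (0.3800, 0.3700, 0.2500)
After 2 steps: (0.3484, 0.3208, 0.3308)
After 3 steps: (0.3490, 0.3188, 0.3322)
After 4 steps: (0.3489, 0.3187, 0.3324)
P(in A after 4 steps) = 0.3489

0.3489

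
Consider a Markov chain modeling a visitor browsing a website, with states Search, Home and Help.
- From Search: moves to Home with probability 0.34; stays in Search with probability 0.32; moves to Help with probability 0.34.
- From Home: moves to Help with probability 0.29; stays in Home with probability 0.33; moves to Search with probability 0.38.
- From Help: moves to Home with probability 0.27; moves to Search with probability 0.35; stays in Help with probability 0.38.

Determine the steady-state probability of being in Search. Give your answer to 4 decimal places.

0.3489

Let the stationary distribution be π with π = πP and π_1 + π_2 + π_3 = 1.
π_1 = 0.32·π_1 + 0.38·π_2 + 0.35·π_3
π_2 = 0.34·π_1 + 0.33·π_2 + 0.27·π_3
Solving with the normalization constraint gives π = (0.3489, 0.3132, 0.3379).
So the stationary probability of Search is 0.3489.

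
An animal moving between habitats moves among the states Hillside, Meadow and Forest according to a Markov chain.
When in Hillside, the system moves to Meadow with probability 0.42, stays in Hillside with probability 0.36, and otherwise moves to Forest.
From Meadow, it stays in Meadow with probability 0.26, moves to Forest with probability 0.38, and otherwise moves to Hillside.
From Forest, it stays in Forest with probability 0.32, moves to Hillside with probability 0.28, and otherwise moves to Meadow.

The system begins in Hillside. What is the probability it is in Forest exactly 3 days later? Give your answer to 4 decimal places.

0.3067

Propagate the distribution vector 3 days from Hillside.
After 0 days: (1.0000, 0.0000, 0.0000)
After 1 day: (0.3600, 0.4200, 0.2200)
After 2 days: (0.3424, 0.3484, 0.3092)
After 3 days: (0.3353, 0.3581, 0.3067)
P(in Forest after 3 days) = 0.3067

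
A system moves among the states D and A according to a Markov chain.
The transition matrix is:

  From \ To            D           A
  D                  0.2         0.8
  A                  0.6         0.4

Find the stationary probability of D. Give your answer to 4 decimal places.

Let the stationary distribution be π with π = πP and π_1 + π_2 = 1.
π_1 = 0.2·π_1 + 0.6·π_2
Solving with the normalization constraint gives π = (0.4286, 0.5714).
So the stationary probability of D is 0.4286.

0.4286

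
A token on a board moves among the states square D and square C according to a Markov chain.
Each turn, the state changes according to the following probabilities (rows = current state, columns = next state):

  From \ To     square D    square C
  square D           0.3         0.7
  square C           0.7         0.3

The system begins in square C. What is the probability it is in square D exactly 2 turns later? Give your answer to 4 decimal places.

Sum over the intermediate state after 1 turn:
P = P(square C→square D)·P(square D→square D) + P(square C→square C)·P(square C→square D)
  = 0.7×0.3 + 0.3×0.7
  = 0.2100 + 0.2100 = 0.4200

0.4200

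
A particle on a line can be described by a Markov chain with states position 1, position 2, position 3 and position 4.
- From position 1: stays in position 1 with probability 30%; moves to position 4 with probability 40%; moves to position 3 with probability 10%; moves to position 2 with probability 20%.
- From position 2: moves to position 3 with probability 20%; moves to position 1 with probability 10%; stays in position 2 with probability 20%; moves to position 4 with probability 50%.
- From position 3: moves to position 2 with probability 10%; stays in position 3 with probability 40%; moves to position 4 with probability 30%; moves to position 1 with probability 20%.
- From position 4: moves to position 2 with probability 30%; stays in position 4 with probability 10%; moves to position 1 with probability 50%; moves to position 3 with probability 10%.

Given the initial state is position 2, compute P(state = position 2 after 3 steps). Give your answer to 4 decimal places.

0.2070

Propagate the distribution vector 3 steps from position 2.
After 0 steps: (0.0000, 1.0000, 0.0000, 0.0000)
After 1 step: (0.1000, 0.2000, 0.2000, 0.5000)
After 2 steps: (0.3400, 0.2300, 0.1800, 0.2500)
After 3 steps: (0.2860, 0.2070, 0.1770, 0.3300)
P(in position 2 after 3 steps) = 0.2070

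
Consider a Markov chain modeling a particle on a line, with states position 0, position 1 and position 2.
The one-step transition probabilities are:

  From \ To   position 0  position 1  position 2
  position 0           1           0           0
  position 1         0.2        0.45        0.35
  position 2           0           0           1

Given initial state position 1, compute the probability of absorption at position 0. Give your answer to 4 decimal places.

0.3636

Let h(s) be the probability of absorption at position 0 starting from transient state s. Then h(position 0) = 1 and h(position 2) = 0. By first-step analysis:
h(position 1) = 0.2·1 + 0.45·h(position 1) + 0.35·0
Solving: h(position 1) = 0.3636.
Starting from position 1, the probability is 0.3636.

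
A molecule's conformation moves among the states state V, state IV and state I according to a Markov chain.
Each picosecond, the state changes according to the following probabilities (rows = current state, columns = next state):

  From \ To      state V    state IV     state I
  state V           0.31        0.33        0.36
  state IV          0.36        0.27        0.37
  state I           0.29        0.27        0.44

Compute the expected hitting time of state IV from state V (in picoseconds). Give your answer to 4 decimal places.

Let t(s) be the expected number of picoseconds to first reach state IV from state s, with t(state IV) = 0. Conditioning on the first picosecond:
t(state V) = 1 + 0.31·t(state V) + 0.36·t(state I)
t(state I) = 1 + 0.29·t(state V) + 0.44·t(state I)
Solving: t(state V) = 3.2624, t(state I) = 3.4752.
Expected picoseconds from state V to state IV: 3.2624.

3.2624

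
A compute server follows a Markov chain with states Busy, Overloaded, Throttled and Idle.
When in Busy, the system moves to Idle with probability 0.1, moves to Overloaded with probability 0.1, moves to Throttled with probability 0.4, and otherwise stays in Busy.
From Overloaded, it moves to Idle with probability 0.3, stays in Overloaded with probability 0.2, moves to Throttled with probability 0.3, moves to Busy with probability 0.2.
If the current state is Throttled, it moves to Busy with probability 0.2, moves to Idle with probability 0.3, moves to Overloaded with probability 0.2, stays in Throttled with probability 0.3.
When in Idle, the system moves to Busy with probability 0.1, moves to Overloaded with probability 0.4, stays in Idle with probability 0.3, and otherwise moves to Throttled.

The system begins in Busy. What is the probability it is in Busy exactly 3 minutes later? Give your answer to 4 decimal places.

0.2320

Propagate the distribution vector 3 minutes from Busy.
After 0 minutes: (1.0000, 0.0000, 0.0000, 0.0000)
After 1 minute: (0.4000, 0.1000, 0.4000, 0.1000)
After 2 minutes: (0.2700, 0.1800, 0.3300, 0.2200)
After 3 minutes: (0.2320, 0.2170, 0.3050, 0.2460)
P(in Busy after 3 minutes) = 0.2320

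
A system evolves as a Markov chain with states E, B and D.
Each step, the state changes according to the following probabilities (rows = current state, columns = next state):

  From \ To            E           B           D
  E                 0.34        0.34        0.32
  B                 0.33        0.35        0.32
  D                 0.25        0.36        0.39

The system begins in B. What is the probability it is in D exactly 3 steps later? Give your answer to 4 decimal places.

0.3440

Propagate the distribution vector 3 steps from B.
After 0 steps: (0.0000, 1.0000, 0.0000)
After 1 step: (0.3300, 0.3500, 0.3200)
After 2 steps: (0.3077, 0.3499, 0.3424)
After 3 steps: (0.3057, 0.3503, 0.3440)
P(in D after 3 steps) = 0.3440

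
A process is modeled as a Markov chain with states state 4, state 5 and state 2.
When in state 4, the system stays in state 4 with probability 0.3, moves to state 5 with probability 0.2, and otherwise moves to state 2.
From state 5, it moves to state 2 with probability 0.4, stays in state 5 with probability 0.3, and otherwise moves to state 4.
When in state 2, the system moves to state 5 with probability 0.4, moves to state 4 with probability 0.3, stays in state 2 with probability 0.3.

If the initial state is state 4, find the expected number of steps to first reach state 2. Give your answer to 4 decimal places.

Let t(s) be the expected number of steps to first reach state 2 from state s, with t(state 2) = 0. Conditioning on the first step:
t(state 4) = 1 + 0.3·t(state 4) + 0.2·t(state 5)
t(state 5) = 1 + 0.3·t(state 4) + 0.3·t(state 5)
Solving: t(state 4) = 2.0930, t(state 5) = 2.3256.
Expected steps from state 4 to state 2: 2.0930.

2.0930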